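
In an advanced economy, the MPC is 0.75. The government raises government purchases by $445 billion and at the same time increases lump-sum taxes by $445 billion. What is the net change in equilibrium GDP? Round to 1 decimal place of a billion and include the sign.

Expenditure multiplier = 1/(1 − MPC) = 1/(1 − 0.75) = 1/0.25 = 4.
ΔG contributes k·ΔG = (+$445 billion) / 0.25 = +$1,780 billion.
ΔT of +$445 billion changes first-round spending by −c·ΔT = −$333.75 billion, contributing k·(−c·ΔT) = (−$333.75 billion) / 0.25 = −$1,335 billion.
With ΔG = ΔT and no other leakages, the balanced-budget multiplier is 1, so ΔY = ΔG = +$445 billion.

+$445.0 billion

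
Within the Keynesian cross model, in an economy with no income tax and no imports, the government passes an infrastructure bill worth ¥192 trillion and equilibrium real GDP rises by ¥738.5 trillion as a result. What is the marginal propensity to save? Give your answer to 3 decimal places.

Implied spending multiplier k = ΔY/ΔG = 738.5/192 ≈ 3.8464.
Since k = 1/(1 − MPC), MPC = 1 − 1/k = 1 − ΔG/ΔY = 1 − 192/738.5 ≈ 0.740.
MPS = 1 − MPC = 0.260.

0.260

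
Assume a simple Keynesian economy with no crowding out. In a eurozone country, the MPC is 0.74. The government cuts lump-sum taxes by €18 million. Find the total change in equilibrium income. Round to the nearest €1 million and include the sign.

+€51 million

A lump-sum tax change of −€18 million shifts disposable income by +€18 million; first-round consumption changes by −c × ΔT = −0.74 × (−€18 million) = +€13.32 million.
Expenditure multiplier = 1/(1 − MPC) = 1/(1 − 0.74) = 1/0.26 ≈ 3.846.
The tax multiplier is −c × k ≈ −2.846, so ΔY = k × (−c·ΔT) = (+€13.32 million) / 0.26 ≈ +€51 million.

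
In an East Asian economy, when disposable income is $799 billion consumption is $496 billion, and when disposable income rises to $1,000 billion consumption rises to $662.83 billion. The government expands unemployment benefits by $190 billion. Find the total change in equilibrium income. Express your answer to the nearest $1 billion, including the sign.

+$928 billion

MPC = ΔC/ΔYd = (662.83 − 496)/(1,000 − 799) = 166.83/201 = 0.83.
The transfer change shifts disposable income by +$190 billion, so first-round consumption changes by c·ΔTR = 0.83 × (+$190 billion) = +$157.7 billion.
Expenditure multiplier = 1/(1 − MPC) = 1/(1 − 0.83) = 1/0.17 ≈ 5.882.
The transfer multiplier is c × k ≈ 4.882, so ΔY = k × (c·ΔTR) = (+$157.7 billion) / 0.17 ≈ +$928 billion.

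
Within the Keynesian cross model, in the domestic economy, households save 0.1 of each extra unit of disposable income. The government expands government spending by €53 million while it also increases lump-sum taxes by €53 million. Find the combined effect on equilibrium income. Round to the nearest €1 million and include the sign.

+€53 million

MPC = 1 − MPS = 1 − 0.1 = 0.9.
Expenditure multiplier = 1/(1 − MPC) = 1/(1 − 0.9) = 1/0.1 = 10.
ΔG contributes k·ΔG = (+€53 million) / 0.1 = +€530 million.
ΔT of +€53 million changes first-round spending by −c·ΔT = −€47.7 million, contributing k·(−c·ΔT) = (−€47.7 million) / 0.1 = −€477 million.
With ΔG = ΔT and no other leakages, the balanced-budget multiplier is 1, so ΔY = ΔG = +€53 million.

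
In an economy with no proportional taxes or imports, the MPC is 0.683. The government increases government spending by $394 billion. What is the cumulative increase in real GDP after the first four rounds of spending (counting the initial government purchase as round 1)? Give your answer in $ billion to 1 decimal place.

$972.4 billion

Round 1 adds ΔG = $394 billion; each later round is MPC = 0.683 times the previous.
After 4 rounds: 394 + 269.102 + 183.796666 + 125.533122878 = ΔG·(1 − c^4)/(1 − c) = 394 × (1 − 0.217611987121)/0.317 ≈ $972.4 billion.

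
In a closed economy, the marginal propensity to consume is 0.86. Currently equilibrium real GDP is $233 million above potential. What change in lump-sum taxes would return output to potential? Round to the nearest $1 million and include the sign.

+$38 million

Spending multiplier = 1/(1 − MPC) = 1/(1 − 0.86) = 1/0.14 ≈ 7.143.
Tax multiplier = −c·k = −0.86/0.14 ≈ −6.143. Need ΔY = −$233 million, so ΔT = ΔY/(−c·k) = −(−$233 million) × 0.14 / 0.86 ≈ +$38 million.
The government should raise lump-sum taxes by $38 million.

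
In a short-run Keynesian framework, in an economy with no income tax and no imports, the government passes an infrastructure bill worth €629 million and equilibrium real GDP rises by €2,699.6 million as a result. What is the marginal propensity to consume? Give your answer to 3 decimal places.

0.767

Implied spending multiplier k = ΔY/ΔG = 2,699.6/629 ≈ 4.2919.
Since k = 1/(1 − MPC), MPC = 1 − 1/k = 1 − ΔG/ΔY = 1 − 629/2,699.6 ≈ 0.767.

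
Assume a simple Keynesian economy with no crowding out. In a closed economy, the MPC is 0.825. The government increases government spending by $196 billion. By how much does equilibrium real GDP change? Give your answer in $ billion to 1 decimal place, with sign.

+$1,120.0 billion

Spending multiplier = 1/(1 − MPC) = 1/(1 − 0.825) = 1/0.175 ≈ 5.714.
ΔY = k × ΔG = (+$196 billion) / 0.175 = +$1,120 billion.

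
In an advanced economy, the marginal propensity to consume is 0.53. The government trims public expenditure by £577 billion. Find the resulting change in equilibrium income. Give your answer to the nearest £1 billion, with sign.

−£1,228 billion

Spending multiplier = 1/(1 − MPC) = 1/(1 − 0.53) = 1/0.47 ≈ 2.128.
ΔY = k × ΔG = (−£577 billion) / 0.47 ≈ −£1,228 billion.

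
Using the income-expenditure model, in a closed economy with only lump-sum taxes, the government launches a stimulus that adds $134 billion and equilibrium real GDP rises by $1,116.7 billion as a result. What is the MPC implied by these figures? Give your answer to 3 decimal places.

0.880

Implied spending multiplier k = ΔY/ΔG = 1,116.7/134 ≈ 8.3336.
Since k = 1/(1 − MPC), MPC = 1 − 1/k = 1 − ΔG/ΔY = 1 − 134/1,116.7 ≈ 0.880.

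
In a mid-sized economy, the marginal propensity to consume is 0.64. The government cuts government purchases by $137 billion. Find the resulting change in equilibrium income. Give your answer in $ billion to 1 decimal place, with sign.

−$380.6 billion

Government-spending multiplier = 1/(1 − MPC) = 1/(1 − 0.64) = 1/0.36 ≈ 2.778.
ΔY = k × ΔG = (−$137 billion) / 0.36 ≈ −$380.6 billion.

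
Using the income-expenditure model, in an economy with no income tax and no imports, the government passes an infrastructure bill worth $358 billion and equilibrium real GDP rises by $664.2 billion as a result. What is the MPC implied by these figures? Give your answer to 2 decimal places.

Implied spending multiplier k = ΔY/ΔG = 664.2/358 ≈ 1.8553.
Since k = 1/(1 − MPC), MPC = 1 − 1/k = 1 − ΔG/ΔY = 1 − 358/664.2 ≈ 0.46.

0.46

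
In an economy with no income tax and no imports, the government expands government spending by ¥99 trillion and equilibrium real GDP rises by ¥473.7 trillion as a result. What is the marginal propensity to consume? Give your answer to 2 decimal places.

0.79

Implied spending multiplier k = ΔY/ΔG = 473.7/99 ≈ 4.7848.
Since k = 1/(1 − MPC), MPC = 1 − 1/k = 1 − ΔG/ΔY = 1 − 99/473.7 ≈ 0.79.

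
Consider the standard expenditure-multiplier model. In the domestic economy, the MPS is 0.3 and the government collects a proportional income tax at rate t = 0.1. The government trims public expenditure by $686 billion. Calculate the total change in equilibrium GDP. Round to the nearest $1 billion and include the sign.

−$1,854 billion

MPC = 1 − MPS = 1 − 0.3 = 0.7.
Spending multiplier = 1/(1 − c(1−t)) = 1/(1 − 0.7×0.9) = 1/0.37 ≈ 2.703.
ΔY = k × ΔG = (−$686 billion) / 0.37 ≈ −$1,854 billion.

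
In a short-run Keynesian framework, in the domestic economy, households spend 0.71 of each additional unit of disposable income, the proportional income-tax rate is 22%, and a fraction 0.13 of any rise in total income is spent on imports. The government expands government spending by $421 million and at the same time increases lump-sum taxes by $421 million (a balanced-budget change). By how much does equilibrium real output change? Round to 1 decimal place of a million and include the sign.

+$211.9 million

Expenditure multiplier = 1/(1 − c(1−t) + m) = 1/(1 − 0.71×0.78 + 0.13) = 1/0.5762 ≈ 1.736.
ΔG contributes k·ΔG = (+$421 million) / 0.5762 ≈ +$730.6 million.
ΔT of +$421 million changes first-round spending by −c·ΔT = −$298.91 million, contributing k·(−c·ΔT) = (−$298.91 million) / 0.5762 ≈ −$518.8 million.
Net ΔY = k(ΔG − c·ΔT) = (+$122.09 million) / 0.5762 ≈ +$211.9 million.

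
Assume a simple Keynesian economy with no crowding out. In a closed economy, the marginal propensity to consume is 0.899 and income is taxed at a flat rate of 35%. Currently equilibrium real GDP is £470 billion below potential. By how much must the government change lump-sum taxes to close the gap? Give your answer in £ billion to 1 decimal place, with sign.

Spending multiplier = 1/(1 − c(1−t)) = 1/(1 − 0.899×0.65) = 1/0.41565 ≈ 2.406.
Tax multiplier = −c·k = −0.899/0.41565 ≈ −2.163. Need ΔY = +£470 billion, so ΔT = ΔY/(−c·k) = −(+£470 billion) × 0.41565 / 0.899 ≈ −£217.3 billion.
The government should cut lump-sum taxes by £217.3 billion.

−£217.3 billion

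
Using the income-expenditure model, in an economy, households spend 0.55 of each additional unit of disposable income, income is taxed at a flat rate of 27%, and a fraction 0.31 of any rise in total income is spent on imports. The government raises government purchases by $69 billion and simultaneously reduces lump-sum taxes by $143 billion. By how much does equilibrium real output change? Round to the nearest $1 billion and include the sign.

+$163 billion

Expenditure multiplier = 1/(1 − c(1−t) + m) = 1/(1 − 0.55×0.73 + 0.31) = 1/0.9085 ≈ 1.101.
ΔG contributes k·ΔG = (+$69 billion) / 0.9085 ≈ +$75.9 billion.
ΔT of −$143 billion changes first-round spending by −c·ΔT = +$78.65 billion, contributing k·(−c·ΔT) = (+$78.65 billion) / 0.9085 ≈ +$86.6 billion.
Net ΔY = k(ΔG − c·ΔT) = (+$147.65 billion) / 0.9085 ≈ +$163 billion.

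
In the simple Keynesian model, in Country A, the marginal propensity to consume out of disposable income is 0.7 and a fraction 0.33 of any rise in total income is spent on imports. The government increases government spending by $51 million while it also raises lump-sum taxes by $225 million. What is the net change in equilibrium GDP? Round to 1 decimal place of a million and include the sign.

Expenditure multiplier = 1/(1 − c + m) = 1/(1 − 0.7 + 0.33) = 1/0.63 ≈ 1.587.
ΔG contributes k·ΔG = (+$51 million) / 0.63 ≈ +$81 million.
ΔT of +$225 million changes first-round spending by −c·ΔT = −$157.5 million, contributing k·(−c·ΔT) = (−$157.5 million) / 0.63 = −$250 million.
Net ΔY = k(ΔG − c·ΔT) = (−$106.5 million) / 0.63 ≈ −$169 million.

−$169.0 million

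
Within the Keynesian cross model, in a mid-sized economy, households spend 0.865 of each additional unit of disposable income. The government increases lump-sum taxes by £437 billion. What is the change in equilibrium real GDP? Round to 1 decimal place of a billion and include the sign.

−£2,800.0 billion

A lump-sum tax change of +£437 billion shifts disposable income by −£437 billion; first-round consumption changes by −c × ΔT = −0.865 × (+£437 billion) = −£378.005 billion.
Expenditure multiplier = 1/(1 − MPC) = 1/(1 − 0.865) = 1/0.135 ≈ 7.407.
The tax multiplier is −c × k ≈ −6.407, so ΔY = k × (−c·ΔT) = (−£378.005 billion) / 0.135 ≈ −£2,800 billion.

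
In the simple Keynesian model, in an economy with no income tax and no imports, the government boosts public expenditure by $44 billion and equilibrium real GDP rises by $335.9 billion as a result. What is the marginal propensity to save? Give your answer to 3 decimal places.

Implied spending multiplier k = ΔY/ΔG = 335.9/44 ≈ 7.6341.
Since k = 1/(1 − MPC), MPC = 1 − 1/k = 1 − ΔG/ΔY = 1 − 44/335.9 ≈ 0.869.
MPS = 1 − MPC = 0.131.

0.131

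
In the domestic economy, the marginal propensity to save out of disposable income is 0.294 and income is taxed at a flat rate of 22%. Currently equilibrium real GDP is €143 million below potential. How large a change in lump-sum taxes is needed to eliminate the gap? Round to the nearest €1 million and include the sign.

MPC = 1 − MPS = 1 − 0.294 = 0.706.
Spending multiplier = 1/(1 − c(1−t)) = 1/(1 − 0.706×0.78) = 1/0.44932 ≈ 2.226.
Tax multiplier = −c·k = −0.706/0.44932 ≈ −1.571. Need ΔY = +€143 million, so ΔT = ΔY/(−c·k) = −(+€143 million) × 0.44932 / 0.706 ≈ −€91 million.
The government should cut lump-sum taxes by €91 million.

−€91 million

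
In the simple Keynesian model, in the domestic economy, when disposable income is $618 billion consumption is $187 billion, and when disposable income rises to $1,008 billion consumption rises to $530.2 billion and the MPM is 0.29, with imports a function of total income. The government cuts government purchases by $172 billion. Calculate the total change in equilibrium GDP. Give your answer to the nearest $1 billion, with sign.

MPC = ΔC/ΔYd = (530.2 − 187)/(1,008 − 618) = 343.2/390 = 0.88.
Spending multiplier = 1/(1 − c + m) = 1/(1 − 0.88 + 0.29) = 1/0.41 ≈ 2.439.
ΔY = k × ΔG = (−$172 billion) / 0.41 ≈ −$420 billion.

−$420 billion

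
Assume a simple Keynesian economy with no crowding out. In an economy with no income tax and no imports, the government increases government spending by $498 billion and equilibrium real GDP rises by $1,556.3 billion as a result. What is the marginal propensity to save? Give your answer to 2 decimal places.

Implied spending multiplier k = ΔY/ΔG = 1,556.3/498 ≈ 3.1251.
Since k = 1/(1 − MPC), MPC = 1 − 1/k = 1 − ΔG/ΔY = 1 − 498/1,556.3 ≈ 0.68.
MPS = 1 − MPC = 0.32.

0.32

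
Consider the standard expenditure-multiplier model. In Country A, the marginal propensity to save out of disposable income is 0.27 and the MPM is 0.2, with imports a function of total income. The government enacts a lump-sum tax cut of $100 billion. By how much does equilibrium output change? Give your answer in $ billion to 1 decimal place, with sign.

+$155.3 billion

MPC = 1 − MPS = 1 − 0.27 = 0.73.
A lump-sum tax change of −$100 billion shifts disposable income by +$100 billion; first-round consumption changes by −c × ΔT = −0.73 × (−$100 billion) = +$73 billion.
Expenditure multiplier = 1/(1 − c + m) = 1/(1 − 0.73 + 0.2) = 1/0.47 ≈ 2.128.
The tax multiplier is −c × k ≈ −1.553, so ΔY = k × (−c·ΔT) = (+$73 billion) / 0.47 ≈ +$155.3 billion.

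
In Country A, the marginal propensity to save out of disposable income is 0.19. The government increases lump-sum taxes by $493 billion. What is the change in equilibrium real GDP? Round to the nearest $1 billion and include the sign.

MPC = 1 − MPS = 1 − 0.19 = 0.81.
A lump-sum tax change of +$493 billion shifts disposable income by −$493 billion; first-round consumption changes by −c × ΔT = −0.81 × (+$493 billion) = −$399.33 billion.
Expenditure multiplier = 1/(1 − MPC) = 1/(1 − 0.81) = 1/0.19 ≈ 5.263.
The tax multiplier is −c × k ≈ −4.263, so ΔY = k × (−c·ΔT) = (−$399.33 billion) / 0.19 ≈ −$2,102 billion.

−$2,102 billion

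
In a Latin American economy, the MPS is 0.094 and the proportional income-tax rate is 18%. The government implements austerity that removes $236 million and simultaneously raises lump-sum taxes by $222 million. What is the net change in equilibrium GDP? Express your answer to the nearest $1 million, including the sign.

−$1,700 million

MPC = 1 − MPS = 1 − 0.094 = 0.906.
Expenditure multiplier = 1/(1 − c(1−t)) = 1/(1 − 0.906×0.82) = 1/0.25708 ≈ 3.89.
ΔG contributes k·ΔG = (−$236 million) / 0.25708 ≈ −$918 million.
ΔT of +$222 million changes first-round spending by −c·ΔT = −$201.132 million, contributing k·(−c·ΔT) = (−$201.132 million) / 0.25708 ≈ −$782.4 million.
Net ΔY = k(ΔG − c·ΔT) = (−$437.132 million) / 0.25708 ≈ −$1,700 million.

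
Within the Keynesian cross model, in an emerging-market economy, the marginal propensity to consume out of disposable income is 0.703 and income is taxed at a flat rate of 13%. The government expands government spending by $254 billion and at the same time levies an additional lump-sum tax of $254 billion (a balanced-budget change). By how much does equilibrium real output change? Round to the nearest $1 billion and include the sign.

+$194 billion

Expenditure multiplier = 1/(1 − c(1−t)) = 1/(1 − 0.703×0.87) = 1/0.38839 ≈ 2.575.
ΔG contributes k·ΔG = (+$254 billion) / 0.38839 ≈ +$654 billion.
ΔT of +$254 billion changes first-round spending by −c·ΔT = −$178.562 billion, contributing k·(−c·ΔT) = (−$178.562 billion) / 0.38839 ≈ −$459.7 billion.
Net ΔY = k(ΔG − c·ΔT) = (+$75.438 billion) / 0.38839 ≈ +$194 billion.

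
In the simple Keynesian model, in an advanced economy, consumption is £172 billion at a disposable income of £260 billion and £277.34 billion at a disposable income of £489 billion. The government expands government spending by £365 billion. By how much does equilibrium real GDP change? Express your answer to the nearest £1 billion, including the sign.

MPC = ΔC/ΔYd = (277.34 − 172)/(489 − 260) = 105.34/229 = 0.46.
Spending multiplier = 1/(1 − MPC) = 1/(1 − 0.46) = 1/0.54 ≈ 1.852.
ΔY = k × ΔG = (+£365 billion) / 0.54 ≈ +£676 billion.

+£676 billion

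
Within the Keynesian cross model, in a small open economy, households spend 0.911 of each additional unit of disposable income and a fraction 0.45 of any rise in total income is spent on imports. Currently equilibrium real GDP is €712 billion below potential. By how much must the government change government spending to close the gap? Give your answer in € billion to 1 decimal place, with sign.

Spending multiplier = 1/(1 − c + m) = 1/(1 − 0.911 + 0.45) = 1/0.539 ≈ 1.855.
Need ΔY = +€712 billion, so ΔG = ΔY/k = (+€712 billion) × 0.539 ≈ +€383.8 billion.
The government should increase government spending by €383.8 billion.

+€383.8 billion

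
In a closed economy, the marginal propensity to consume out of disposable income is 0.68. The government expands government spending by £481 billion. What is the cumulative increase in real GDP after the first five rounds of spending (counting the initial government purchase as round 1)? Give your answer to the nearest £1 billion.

£1,285 billion

Round 1 adds ΔG = £481 billion; each later round is MPC = 0.68 times the previous.
After 5 rounds: 481 + 327.08 + 222.4144 + 151.241792 + 102.84441856 = ΔG·(1 − c^5)/(1 − c) = 481 × (1 − 0.1453933568)/0.32 ≈ £1,285 billion.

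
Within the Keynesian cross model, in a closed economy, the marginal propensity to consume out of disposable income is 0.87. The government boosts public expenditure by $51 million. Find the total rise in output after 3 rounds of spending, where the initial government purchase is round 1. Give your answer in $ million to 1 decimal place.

$134.0 million

Round 1 adds ΔG = $51 million; each later round is MPC = 0.87 times the previous.
After 3 rounds: 51 + 44.37 + 38.6019 = ΔG·(1 − c^3)/(1 − c) = 51 × (1 − 0.658503)/0.13 ≈ $134 million.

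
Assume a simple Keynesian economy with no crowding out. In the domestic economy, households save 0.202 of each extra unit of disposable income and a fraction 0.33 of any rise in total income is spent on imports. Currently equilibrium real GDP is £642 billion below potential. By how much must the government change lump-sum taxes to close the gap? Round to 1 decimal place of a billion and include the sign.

MPC = 1 − MPS = 1 − 0.202 = 0.798.
Spending multiplier = 1/(1 − c + m) = 1/(1 − 0.798 + 0.33) = 1/0.532 ≈ 1.88.
Tax multiplier = −c·k = −0.798/0.532 = −1.5. Need ΔY = +£642 billion, so ΔT = ΔY/(−c·k) = −(+£642 billion) × 0.532 / 0.798 = −£428 billion.
The government should cut lump-sum taxes by £428 billion.

−£428.0 billion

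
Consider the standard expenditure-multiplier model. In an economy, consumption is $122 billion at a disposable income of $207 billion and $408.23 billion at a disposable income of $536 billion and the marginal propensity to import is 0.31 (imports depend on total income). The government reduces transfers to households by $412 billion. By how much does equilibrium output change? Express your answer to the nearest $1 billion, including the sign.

−$815 billion

MPC = ΔC/ΔYd = (408.23 − 122)/(536 − 207) = 286.23/329 = 0.87.
The transfer change shifts disposable income by −$412 billion, so first-round consumption changes by c·ΔTR = 0.87 × (−$412 billion) = −$358.44 billion.
Expenditure multiplier = 1/(1 − c + m) = 1/(1 − 0.87 + 0.31) = 1/0.44 ≈ 2.273.
The transfer multiplier is c × k ≈ 1.977, so ΔY = k × (c·ΔTR) = (−$358.44 billion) / 0.44 ≈ −$815 billion.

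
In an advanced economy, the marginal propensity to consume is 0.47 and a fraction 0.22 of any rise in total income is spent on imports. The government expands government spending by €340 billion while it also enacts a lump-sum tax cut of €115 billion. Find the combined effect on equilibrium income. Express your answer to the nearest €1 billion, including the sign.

Expenditure multiplier = 1/(1 − c + m) = 1/(1 − 0.47 + 0.22) = 1/0.75 ≈ 1.333.
ΔG contributes k·ΔG = (+€340 billion) / 0.75 ≈ +€453.3 billion.
ΔT of −€115 billion changes first-round spending by −c·ΔT = +€54.05 billion, contributing k·(−c·ΔT) = (+€54.05 billion) / 0.75 ≈ +€72.1 billion.
Net ΔY = k(ΔG − c·ΔT) = (+€394.05 billion) / 0.75 ≈ +€525 billion.

+€525 billion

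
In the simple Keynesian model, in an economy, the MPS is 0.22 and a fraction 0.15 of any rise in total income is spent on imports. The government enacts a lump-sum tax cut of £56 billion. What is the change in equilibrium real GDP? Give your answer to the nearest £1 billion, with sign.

+£118 billion

MPC = 1 − MPS = 1 − 0.22 = 0.78.
A lump-sum tax change of −£56 billion shifts disposable income by +£56 billion; first-round consumption changes by −c × ΔT = −0.78 × (−£56 billion) = +£43.68 billion.
Expenditure multiplier = 1/(1 − c + m) = 1/(1 − 0.78 + 0.15) = 1/0.37 ≈ 2.703.
The tax multiplier is −c × k ≈ −2.108, so ΔY = k × (−c·ΔT) = (+£43.68 billion) / 0.37 ≈ +£118 billion.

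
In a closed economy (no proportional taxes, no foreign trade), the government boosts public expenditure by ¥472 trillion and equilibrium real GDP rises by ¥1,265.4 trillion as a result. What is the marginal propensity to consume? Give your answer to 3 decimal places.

Implied spending multiplier k = ΔY/ΔG = 1,265.4/472 ≈ 2.6809.
Since k = 1/(1 − MPC), MPC = 1 − 1/k = 1 − ΔG/ΔY = 1 − 472/1,265.4 ≈ 0.627.

0.627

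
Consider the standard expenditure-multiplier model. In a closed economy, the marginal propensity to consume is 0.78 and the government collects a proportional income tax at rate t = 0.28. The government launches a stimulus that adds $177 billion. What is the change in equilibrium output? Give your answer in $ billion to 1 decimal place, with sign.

Government-spending multiplier = 1/(1 − c(1−t)) = 1/(1 − 0.78×0.72) = 1/0.4384 ≈ 2.281.
ΔY = k × ΔG = (+$177 billion) / 0.4384 ≈ +$403.7 billion.

+$403.7 billion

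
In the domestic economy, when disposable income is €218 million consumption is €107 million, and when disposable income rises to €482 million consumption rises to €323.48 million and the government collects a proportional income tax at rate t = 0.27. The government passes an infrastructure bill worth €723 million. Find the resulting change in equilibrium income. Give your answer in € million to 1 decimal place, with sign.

MPC = ΔC/ΔYd = (323.48 − 107)/(482 − 218) = 216.48/264 = 0.82.
Expenditure multiplier = 1/(1 − c(1−t)) = 1/(1 − 0.82×0.73) = 1/0.4014 ≈ 2.491.
ΔY = k × ΔG = (+€723 million) / 0.4014 ≈ +€1,801.2 million.

+€1,801.2 million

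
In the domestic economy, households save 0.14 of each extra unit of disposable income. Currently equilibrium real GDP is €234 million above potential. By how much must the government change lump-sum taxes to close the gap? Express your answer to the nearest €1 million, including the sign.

MPC = 1 − MPS = 1 − 0.14 = 0.86.
Spending multiplier = 1/(1 − MPC) = 1/(1 − 0.86) = 1/0.14 ≈ 7.143.
Tax multiplier = −c·k = −0.86/0.14 ≈ −6.143. Need ΔY = −€234 million, so ΔT = ΔY/(−c·k) = −(−€234 million) × 0.14 / 0.86 ≈ +€38 million.
The government should raise lump-sum taxes by €38 million.

+€38 million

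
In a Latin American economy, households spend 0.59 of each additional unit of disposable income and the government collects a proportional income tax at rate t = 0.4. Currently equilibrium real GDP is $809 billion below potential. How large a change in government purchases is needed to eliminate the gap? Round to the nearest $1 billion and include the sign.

+$523 billion

Spending multiplier = 1/(1 − c(1−t)) = 1/(1 − 0.59×0.6) = 1/0.646 ≈ 1.548.
Need ΔY = +$809 billion, so ΔG = ΔY/k = (+$809 billion) × 0.646 ≈ +$523 billion.
The government should increase government purchases by $523 billion.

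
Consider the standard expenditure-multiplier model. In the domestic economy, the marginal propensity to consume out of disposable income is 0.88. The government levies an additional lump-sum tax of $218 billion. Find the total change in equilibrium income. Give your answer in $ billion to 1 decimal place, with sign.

A lump-sum tax change of +$218 billion shifts disposable income by −$218 billion; first-round consumption changes by −c × ΔT = −0.88 × (+$218 billion) = −$191.84 billion.
Expenditure multiplier = 1/(1 − MPC) = 1/(1 − 0.88) = 1/0.12 ≈ 8.333.
The tax multiplier is −c × k ≈ −7.333, so ΔY = k × (−c·ΔT) = (−$191.84 billion) / 0.12 ≈ −$1,598.7 billion.

−$1,598.7 billion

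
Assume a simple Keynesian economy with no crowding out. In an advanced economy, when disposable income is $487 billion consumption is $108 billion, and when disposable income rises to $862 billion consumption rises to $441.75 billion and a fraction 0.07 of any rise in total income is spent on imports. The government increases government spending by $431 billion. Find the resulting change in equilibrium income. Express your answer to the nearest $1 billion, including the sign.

MPC = ΔC/ΔYd = (441.75 − 108)/(862 − 487) = 333.75/375 = 0.89.
Spending multiplier = 1/(1 − c + m) = 1/(1 − 0.89 + 0.07) = 1/0.18 ≈ 5.556.
ΔY = k × ΔG = (+$431 billion) / 0.18 ≈ +$2,394 billion.

+$2,394 billion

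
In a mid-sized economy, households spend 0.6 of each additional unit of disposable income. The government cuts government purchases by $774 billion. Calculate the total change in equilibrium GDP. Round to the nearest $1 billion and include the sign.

Expenditure multiplier = 1/(1 − MPC) = 1/(1 − 0.6) = 1/0.4 = 2.5.
ΔY = k × ΔG = (−$774 billion) / 0.4 = −$1,935 billion.

−$1,935 billion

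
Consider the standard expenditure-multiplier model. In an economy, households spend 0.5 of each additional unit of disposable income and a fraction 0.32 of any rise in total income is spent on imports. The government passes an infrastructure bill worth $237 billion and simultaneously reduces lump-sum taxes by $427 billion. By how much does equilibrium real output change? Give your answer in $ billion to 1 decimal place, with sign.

Expenditure multiplier = 1/(1 − c + m) = 1/(1 − 0.5 + 0.32) = 1/0.82 ≈ 1.22.
ΔG contributes k·ΔG = (+$237 billion) / 0.82 ≈ +$289 billion.
ΔT of −$427 billion changes first-round spending by −c·ΔT = +$213.5 billion, contributing k·(−c·ΔT) = (+$213.5 billion) / 0.82 ≈ +$260.4 billion.
Net ΔY = k(ΔG − c·ΔT) = (+$450.5 billion) / 0.82 ≈ +$549.4 billion.

+$549.4 billion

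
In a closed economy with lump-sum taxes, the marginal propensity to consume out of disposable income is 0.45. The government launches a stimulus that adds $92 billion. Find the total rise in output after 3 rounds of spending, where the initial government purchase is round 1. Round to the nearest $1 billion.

Round 1 adds ΔG = $92 billion; each later round is MPC = 0.45 times the previous.
After 3 rounds: 92 + 41.4 + 18.63 = ΔG·(1 − c^3)/(1 − c) = 92 × (1 − 0.091125)/0.55 ≈ $152 billion.

$152 billion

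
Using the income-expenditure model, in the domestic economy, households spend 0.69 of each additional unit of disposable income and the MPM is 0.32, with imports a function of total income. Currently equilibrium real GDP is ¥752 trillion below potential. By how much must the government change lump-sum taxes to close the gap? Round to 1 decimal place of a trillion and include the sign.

−¥686.6 trillion

Spending multiplier = 1/(1 − c + m) = 1/(1 − 0.69 + 0.32) = 1/0.63 ≈ 1.587.
Tax multiplier = −c·k = −0.69/0.63 ≈ −1.095. Need ΔY = +¥752 trillion, so ΔT = ΔY/(−c·k) = −(+¥752 trillion) × 0.63 / 0.69 ≈ −¥686.6 trillion.
The government should cut lump-sum taxes by ¥686.6 trillion.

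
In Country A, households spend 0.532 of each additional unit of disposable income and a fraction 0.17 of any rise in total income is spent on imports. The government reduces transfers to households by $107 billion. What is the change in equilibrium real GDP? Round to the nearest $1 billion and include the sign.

The transfer change shifts disposable income by −$107 billion, so first-round consumption changes by c·ΔTR = 0.532 × (−$107 billion) = −$56.924 billion.
Expenditure multiplier = 1/(1 − c + m) = 1/(1 − 0.532 + 0.17) = 1/0.638 ≈ 1.567.
The transfer multiplier is c × k ≈ 0.834, so ΔY = k × (c·ΔTR) = (−$56.924 billion) / 0.638 ≈ −$89 billion.

−$89 billion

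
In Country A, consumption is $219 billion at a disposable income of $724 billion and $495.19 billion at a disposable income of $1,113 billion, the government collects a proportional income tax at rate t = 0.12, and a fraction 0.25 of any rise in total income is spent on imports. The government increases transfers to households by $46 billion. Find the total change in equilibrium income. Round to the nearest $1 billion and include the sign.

MPC = ΔC/ΔYd = (495.19 − 219)/(1,113 − 724) = 276.19/389 = 0.71.
The transfer change shifts disposable income by +$46 billion, so first-round consumption changes by c·ΔTR = 0.71 × (+$46 billion) = +$32.66 billion.
Expenditure multiplier = 1/(1 − c(1−t) + m) = 1/(1 − 0.71×0.88 + 0.25) = 1/0.6252 ≈ 1.599.
The transfer multiplier is c × k ≈ 1.136, so ΔY = k × (c·ΔTR) = (+$32.66 billion) / 0.6252 ≈ +$52 billion.

+$52 billion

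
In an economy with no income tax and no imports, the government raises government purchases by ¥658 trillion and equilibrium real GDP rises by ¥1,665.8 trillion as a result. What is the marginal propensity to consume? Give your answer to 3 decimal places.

Implied spending multiplier k = ΔY/ΔG = 1,665.8/658 ≈ 2.5316.
Since k = 1/(1 − MPC), MPC = 1 − 1/k = 1 − ΔG/ΔY = 1 − 658/1,665.8 ≈ 0.605.

0.605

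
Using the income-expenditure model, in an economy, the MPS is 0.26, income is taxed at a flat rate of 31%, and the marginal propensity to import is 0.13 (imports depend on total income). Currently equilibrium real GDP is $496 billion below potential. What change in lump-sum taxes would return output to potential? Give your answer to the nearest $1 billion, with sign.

−$415 billion

MPC = 1 − MPS = 1 − 0.26 = 0.74.
Spending multiplier = 1/(1 − c(1−t) + m) = 1/(1 − 0.74×0.69 + 0.13) = 1/0.6194 ≈ 1.614.
Tax multiplier = −c·k = −0.74/0.6194 ≈ −1.195. Need ΔY = +$496 billion, so ΔT = ΔY/(−c·k) = −(+$496 billion) × 0.6194 / 0.74 ≈ −$415 billion.
The government should cut lump-sum taxes by $415 billion.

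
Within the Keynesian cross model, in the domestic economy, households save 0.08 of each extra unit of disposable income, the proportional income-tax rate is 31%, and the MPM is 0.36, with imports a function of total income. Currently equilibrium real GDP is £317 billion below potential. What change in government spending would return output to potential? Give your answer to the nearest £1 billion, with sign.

+£230 billion

MPC = 1 − MPS = 1 − 0.08 = 0.92.
Spending multiplier = 1/(1 − c(1−t) + m) = 1/(1 − 0.92×0.69 + 0.36) = 1/0.7252 ≈ 1.379.
Need ΔY = +£317 billion, so ΔG = ΔY/k = (+£317 billion) × 0.7252 ≈ +£230 billion.
The government should increase government spending by £230 billion.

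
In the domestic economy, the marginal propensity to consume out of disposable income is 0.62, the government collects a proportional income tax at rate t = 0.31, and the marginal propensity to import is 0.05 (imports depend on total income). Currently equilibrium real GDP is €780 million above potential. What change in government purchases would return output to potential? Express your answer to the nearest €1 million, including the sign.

−€485 million

Spending multiplier = 1/(1 − c(1−t) + m) = 1/(1 − 0.62×0.69 + 0.05) = 1/0.6222 ≈ 1.607.
Need ΔY = −€780 million, so ΔG = ΔY/k = (−€780 million) × 0.6222 ≈ −€485 million.
The government should cut government purchases by €485 million.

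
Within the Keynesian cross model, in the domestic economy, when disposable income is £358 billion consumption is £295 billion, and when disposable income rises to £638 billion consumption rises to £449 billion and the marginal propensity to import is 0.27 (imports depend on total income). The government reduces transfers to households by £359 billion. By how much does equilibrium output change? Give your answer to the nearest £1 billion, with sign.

−£274 billion

MPC = ΔC/ΔYd = (449 − 295)/(638 − 358) = 154/280 = 0.55.
The transfer change shifts disposable income by −£359 billion, so first-round consumption changes by c·ΔTR = 0.55 × (−£359 billion) = −£197.45 billion.
Expenditure multiplier = 1/(1 − c + m) = 1/(1 − 0.55 + 0.27) = 1/0.72 ≈ 1.389.
The transfer multiplier is c × k ≈ 0.764, so ΔY = k × (c·ΔTR) = (−£197.45 billion) / 0.72 ≈ −£274 billion.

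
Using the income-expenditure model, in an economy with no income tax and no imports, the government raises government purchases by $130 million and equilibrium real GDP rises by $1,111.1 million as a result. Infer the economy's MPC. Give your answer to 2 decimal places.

Implied spending multiplier k = ΔY/ΔG = 1,111.1/130 ≈ 8.5469.
Since k = 1/(1 − MPC), MPC = 1 − 1/k = 1 − ΔG/ΔY = 1 − 130/1,111.1 ≈ 0.88.

0.88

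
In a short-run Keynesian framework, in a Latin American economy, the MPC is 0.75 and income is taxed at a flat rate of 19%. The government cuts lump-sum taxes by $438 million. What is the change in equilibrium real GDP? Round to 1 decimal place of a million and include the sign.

A lump-sum tax change of −$438 million shifts disposable income by +$438 million; first-round consumption changes by −c × ΔT = −0.75 × (−$438 million) = +$328.5 million.
Expenditure multiplier = 1/(1 − c(1−t)) = 1/(1 − 0.75×0.81) = 1/0.3925 ≈ 2.548.
The tax multiplier is −c × k ≈ −1.911, so ΔY = k × (−c·ΔT) = (+$328.5 million) / 0.3925 ≈ +$836.9 million.

+$836.9 million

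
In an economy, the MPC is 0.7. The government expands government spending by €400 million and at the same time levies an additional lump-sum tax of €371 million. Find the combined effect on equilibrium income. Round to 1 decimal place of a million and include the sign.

Expenditure multiplier = 1/(1 − MPC) = 1/(1 − 0.7) = 1/0.3 ≈ 3.333.
ΔG contributes k·ΔG = (+€400 million) / 0.3 ≈ +€1,333.3 million.
ΔT of +€371 million changes first-round spending by −c·ΔT = −€259.7 million, contributing k·(−c·ΔT) = (−€259.7 million) / 0.3 ≈ −€865.7 million.
Net ΔY = k(ΔG − c·ΔT) = (+€140.3 million) / 0.3 ≈ +€467.7 million.

+€467.7 million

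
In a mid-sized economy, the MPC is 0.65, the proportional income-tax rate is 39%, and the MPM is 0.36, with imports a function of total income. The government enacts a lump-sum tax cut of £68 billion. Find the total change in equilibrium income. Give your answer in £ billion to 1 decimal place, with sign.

+£45.9 billion

A lump-sum tax change of −£68 billion shifts disposable income by +£68 billion; first-round consumption changes by −c × ΔT = −0.65 × (−£68 billion) = +£44.2 billion.
Expenditure multiplier = 1/(1 − c(1−t) + m) = 1/(1 − 0.65×0.61 + 0.36) = 1/0.9635 ≈ 1.038.
The tax multiplier is −c × k ≈ −0.675, so ΔY = k × (−c·ΔT) = (+£44.2 billion) / 0.9635 ≈ +£45.9 billion.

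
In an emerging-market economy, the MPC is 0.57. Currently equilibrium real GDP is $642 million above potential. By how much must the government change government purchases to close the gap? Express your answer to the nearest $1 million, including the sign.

Spending multiplier = 1/(1 − MPC) = 1/(1 − 0.57) = 1/0.43 ≈ 2.326.
Need ΔY = −$642 million, so ΔG = ΔY/k = (−$642 million) × 0.43 ≈ −$276 million.
The government should cut government purchases by $276 million.

−$276 million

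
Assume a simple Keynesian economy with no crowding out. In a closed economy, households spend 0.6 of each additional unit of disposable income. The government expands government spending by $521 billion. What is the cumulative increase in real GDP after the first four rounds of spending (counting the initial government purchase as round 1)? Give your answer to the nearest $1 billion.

Round 1 adds ΔG = $521 billion; each later round is MPC = 0.6 times the previous.
After 4 rounds: 521 + 312.6 + 187.56 + 112.536 = ΔG·(1 − c^4)/(1 − c) = 521 × (1 − 0.1296)/0.4 ≈ $1,134 billion.

$1,134 billion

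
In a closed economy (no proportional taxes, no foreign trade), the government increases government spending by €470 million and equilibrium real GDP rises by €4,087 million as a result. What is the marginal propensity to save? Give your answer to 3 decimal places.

0.115

Implied spending multiplier k = ΔY/ΔG = 4,087/470 ≈ 8.6957.
Since k = 1/(1 − MPC), MPC = 1 − 1/k = 1 − ΔG/ΔY = 1 − 470/4,087 ≈ 0.885.
MPS = 1 − MPC = 0.115.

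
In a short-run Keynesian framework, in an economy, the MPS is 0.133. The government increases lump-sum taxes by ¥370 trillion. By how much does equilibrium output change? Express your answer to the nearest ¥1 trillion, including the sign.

−¥2,412 trillion

MPC = 1 − MPS = 1 − 0.133 = 0.867.
A lump-sum tax change of +¥370 trillion shifts disposable income by −¥370 trillion; first-round consumption changes by −c × ΔT = −0.867 × (+¥370 trillion) = −¥320.79 trillion.
Expenditure multiplier = 1/(1 − MPC) = 1/(1 − 0.867) = 1/0.133 ≈ 7.519.
The tax multiplier is −c × k ≈ −6.519, so ΔY = k × (−c·ΔT) = (−¥320.79 trillion) / 0.133 ≈ −¥2,412 trillion.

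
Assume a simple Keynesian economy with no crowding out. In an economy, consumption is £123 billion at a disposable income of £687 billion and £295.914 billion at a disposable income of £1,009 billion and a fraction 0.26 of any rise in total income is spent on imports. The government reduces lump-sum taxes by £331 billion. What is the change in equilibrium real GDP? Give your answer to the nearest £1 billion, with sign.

+£246 billion

MPC = ΔC/ΔYd = (295.914 − 123)/(1,009 − 687) = 172.914/322 = 0.537.
A lump-sum tax change of −£331 billion shifts disposable income by +£331 billion; first-round consumption changes by −c × ΔT = −0.537 × (−£331 billion) = +£177.747 billion.
Expenditure multiplier = 1/(1 − c + m) = 1/(1 − 0.537 + 0.26) = 1/0.723 ≈ 1.383.
The tax multiplier is −c × k ≈ −0.743, so ΔY = k × (−c·ΔT) = (+£177.747 billion) / 0.723 ≈ +£246 billion.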